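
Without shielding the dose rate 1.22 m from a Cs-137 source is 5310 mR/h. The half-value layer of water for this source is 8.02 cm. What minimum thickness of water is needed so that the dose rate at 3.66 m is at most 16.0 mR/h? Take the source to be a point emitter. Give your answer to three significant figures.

41.7 cm

At 3.66 m, distance alone gives 5310 × (1.22/3.66)² = 5310 × 0.1111 = 589.9 mR/h.
Further attenuation needed: 589.9/16.0 = 36.87.
n = log₂(36.87) = 5.204 half-value layers.
Thickness = 5.204 × 8.02 cm = 41.74 cm.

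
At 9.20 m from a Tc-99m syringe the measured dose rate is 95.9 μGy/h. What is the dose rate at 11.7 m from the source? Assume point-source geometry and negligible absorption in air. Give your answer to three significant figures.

59.3 μGy/h

Applying the 1/r² law, scaling from 9.20 m to 11.7 m:
95.9 × (9.20/11.7)² = 95.9 × 0.6183 = 59.29 μGy/h.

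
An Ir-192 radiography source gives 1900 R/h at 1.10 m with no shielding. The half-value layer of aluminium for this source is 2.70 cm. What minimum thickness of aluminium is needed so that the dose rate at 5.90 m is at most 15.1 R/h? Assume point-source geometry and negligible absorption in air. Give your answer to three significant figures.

At 5.90 m, distance alone gives 1900 × (1.10/5.90)² = 1900 × 0.03476 = 66.04 R/h.
Further attenuation needed: 66.04/15.1 = 4.374.
n = log₂(4.374) = 2.129 half-value layers.
Thickness = 2.129 × 2.70 cm = 5.748 cm.

5.75 cm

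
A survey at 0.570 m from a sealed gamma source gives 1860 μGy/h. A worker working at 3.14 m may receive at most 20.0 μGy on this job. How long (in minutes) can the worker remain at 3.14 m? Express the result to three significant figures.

19.6 min

Intensity scales as (d₁/d₂)², so rate at 3.14 m:
(0.570/3.14)² = 0.03295, so 1860 × 0.03295 = 61.29 μGy/h.
Stay time = 20.0 μGy ÷ 61.29 μGy/h = 0.3263 h = 19.58 min.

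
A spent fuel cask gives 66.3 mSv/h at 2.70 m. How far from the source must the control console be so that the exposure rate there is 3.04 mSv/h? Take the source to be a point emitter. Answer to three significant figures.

By the inverse-square law, d₂ = d₁·√(I₁/I₂).
I₁/I₂ = 66.3/3.04 = 21.81, so d₂ = 2.70 × √21.81 = 12.61 m.

12.6 m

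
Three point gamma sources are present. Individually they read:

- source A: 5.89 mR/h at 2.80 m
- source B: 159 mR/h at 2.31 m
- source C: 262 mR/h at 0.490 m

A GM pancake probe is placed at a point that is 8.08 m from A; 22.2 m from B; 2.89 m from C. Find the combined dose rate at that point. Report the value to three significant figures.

9.96 mR/h

By superposition, sum each source's inverse-square contribution:
A: 5.89 × (2.80/8.08)² = 0.7073 mR/h
B: 159 × (2.31/22.2)² = 1.722 mR/h
C: 262 × (0.490/2.89)² = 7.532 mR/h
Total = 0.7073 + 1.722 + 7.532 = 9.961 mR/h.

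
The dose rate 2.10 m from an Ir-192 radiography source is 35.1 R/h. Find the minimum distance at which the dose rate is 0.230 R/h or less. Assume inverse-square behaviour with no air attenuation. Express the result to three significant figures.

25.9 m

Intensity scales as (d₁/d₂)², so d₂ = d₁·√(I₁/I₂).
I₁/I₂ = 35.1/0.230 = 152.6, so d₂ = 2.10 × √152.6 = 25.94 m.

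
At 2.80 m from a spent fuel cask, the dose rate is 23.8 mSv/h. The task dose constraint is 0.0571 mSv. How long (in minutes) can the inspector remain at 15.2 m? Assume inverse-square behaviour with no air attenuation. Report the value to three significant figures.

4.24 min

Intensity scales as (d₁/d₂)², so rate at 15.2 m:
23.8 × (2.80/15.2)² = 23.8 × 0.03393 = 0.8075 mSv/h.
Stay time = 0.0571 mSv ÷ 0.8075 mSv/h = 0.07071 h = 4.243 min.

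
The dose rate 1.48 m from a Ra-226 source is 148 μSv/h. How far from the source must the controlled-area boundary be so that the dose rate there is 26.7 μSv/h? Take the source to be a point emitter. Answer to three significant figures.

3.48 m

Applying the 1/r² law, d₂ = d₁·√(I₁/I₂).
I₁/I₂ = 148/26.7 = 5.543, so d₂ = 1.48 × √5.543 = 3.484 m.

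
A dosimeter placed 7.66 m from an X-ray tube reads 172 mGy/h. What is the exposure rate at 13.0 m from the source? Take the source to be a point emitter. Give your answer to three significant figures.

Applying the 1/r² law, scaling from 7.66 m to 13.0 m:
172 × (7.66/13.0)² = 172 × 0.3472 = 59.72 mGy/h.

59.7 mGy/h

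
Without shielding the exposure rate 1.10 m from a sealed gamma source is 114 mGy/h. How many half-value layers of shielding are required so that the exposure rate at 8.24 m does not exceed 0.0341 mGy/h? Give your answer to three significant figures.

At 8.24 m, distance alone gives (1.10/8.24)² = 0.01782, so 114 × 0.01782 = 2.031 mGy/h.
Further attenuation needed: 2.031/0.0341 = 59.56.
n = log₂(59.56) = 5.896 half-value layers.

5.90 half-value layers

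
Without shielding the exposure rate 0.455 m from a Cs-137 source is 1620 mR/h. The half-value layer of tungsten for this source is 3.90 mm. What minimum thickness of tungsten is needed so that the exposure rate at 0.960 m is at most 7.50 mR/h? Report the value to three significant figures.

At 0.960 m, distance alone gives 1620 × (0.455/0.960)² = 1620 × 0.2246 = 363.9 mR/h.
Further attenuation needed: 363.9/7.50 = 48.52.
n = log₂(48.52) = 5.601 half-value layers.
Thickness = 5.601 × 3.90 mm = 21.84 mm.

21.8 mm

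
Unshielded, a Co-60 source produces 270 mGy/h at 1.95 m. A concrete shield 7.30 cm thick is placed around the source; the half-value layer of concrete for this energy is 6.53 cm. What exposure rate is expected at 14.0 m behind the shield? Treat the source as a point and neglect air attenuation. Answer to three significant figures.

2.41 mGy/h

Distance alone: (1.95/14.0)² = 0.01940, so 270 × 0.01940 = 5.238 mGy/h.
Shield: 7.30/6.53 = 1.118 half-value layers → attenuation 2^(−1.118) = 0.4607.
Combined: 5.238 × 0.4607 = 2.413 mGy/h.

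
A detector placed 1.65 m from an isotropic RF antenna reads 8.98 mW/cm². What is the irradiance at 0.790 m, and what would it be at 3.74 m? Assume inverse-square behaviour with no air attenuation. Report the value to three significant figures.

Applying the 1/r² law,
At 0.790 m: 8.98 × (1.65/0.790)² = 8.98 × 4.362 = 39.17 mW/cm²
At 3.74 m: 39.17 × (0.790/3.74)² = 39.17 × 0.04462 = 1.748 mW/cm².

39.2 mW/cm²; 1.75 mW/cm²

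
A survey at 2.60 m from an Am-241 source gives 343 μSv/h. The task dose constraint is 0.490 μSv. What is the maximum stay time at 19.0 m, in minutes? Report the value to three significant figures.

By the inverse-square law, rate at 19.0 m:
343 × (2.60/19.0)² = 343 × 0.01873 = 6.424 μSv/h.
Stay time = 0.490 μSv ÷ 6.424 μSv/h = 0.07628 h = 4.577 min.

4.58 min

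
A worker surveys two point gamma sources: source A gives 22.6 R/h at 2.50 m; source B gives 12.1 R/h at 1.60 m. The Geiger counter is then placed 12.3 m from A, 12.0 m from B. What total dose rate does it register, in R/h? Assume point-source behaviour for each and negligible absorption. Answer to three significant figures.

By superposition, sum each source's inverse-square contribution:
A: 22.6 × (2.50/12.3)² = 0.9336 R/h
B: 12.1 × (1.60/12.0)² = 0.2151 R/h
Total = 0.9336 + 0.2151 = 1.149 R/h.

1.15 R/h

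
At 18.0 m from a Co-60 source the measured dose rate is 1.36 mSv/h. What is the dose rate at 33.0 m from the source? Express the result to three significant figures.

By the inverse-square law, scaling from 18.0 m to 33.0 m:
(18.0/33.0)² = 0.2975, so 1.36 × 0.2975 = 0.4046 mSv/h.

0.405 mSv/h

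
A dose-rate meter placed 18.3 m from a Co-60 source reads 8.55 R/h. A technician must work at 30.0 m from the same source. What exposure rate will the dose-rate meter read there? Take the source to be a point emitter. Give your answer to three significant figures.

3.18 R/h

Intensity scales as (d₁/d₂)², so scaling from 18.3 m to 30.0 m:
8.55 × (18.3/30.0)² = 8.55 × 0.3721 = 3.181 R/h.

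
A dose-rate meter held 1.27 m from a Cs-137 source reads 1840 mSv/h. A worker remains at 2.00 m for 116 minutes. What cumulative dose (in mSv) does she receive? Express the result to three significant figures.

By the inverse-square law, rate at 2.00 m:
1840 × (1.27/2.00)² = 1840 × 0.4032 = 741.9 mSv/h.
Dose = rate × time = 741.9 mSv/h × 1.933 h = 1434 mSv.

1430 mSv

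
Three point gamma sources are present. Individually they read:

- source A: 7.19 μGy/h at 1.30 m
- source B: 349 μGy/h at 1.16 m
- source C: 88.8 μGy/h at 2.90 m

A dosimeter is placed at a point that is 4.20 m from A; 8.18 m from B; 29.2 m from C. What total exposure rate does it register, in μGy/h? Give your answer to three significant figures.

8.58 μGy/h

By superposition, sum each source's inverse-square contribution:
A: 7.19 × (1.30/4.20)² = 0.6888 μGy/h
B: 349 × (1.16/8.18)² = 7.018 μGy/h
C: 88.8 × (2.90/29.2)² = 0.8759 μGy/h
Total = 0.6888 + 7.018 + 0.8759 = 8.583 μGy/h.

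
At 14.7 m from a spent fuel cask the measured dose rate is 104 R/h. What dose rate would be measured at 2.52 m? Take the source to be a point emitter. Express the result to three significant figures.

Using I₁d₁² = I₂d₂², scaling from 14.7 m to 2.52 m:
(14.7/2.52)² = 34.03, so 104 × 34.03 = 3539 R/h.

3540 R/h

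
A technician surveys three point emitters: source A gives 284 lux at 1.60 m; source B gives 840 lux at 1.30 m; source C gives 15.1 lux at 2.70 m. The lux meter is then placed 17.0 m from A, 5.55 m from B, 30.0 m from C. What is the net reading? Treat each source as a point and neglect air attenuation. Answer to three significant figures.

Each source contributes Iᵢ·(dᵢ/rᵢ)²; contributions add.
A: 284 × (1.60/17.0)² = 2.516 lux
B: 840 × (1.30/5.55)² = 46.09 lux
C: 15.1 × (2.70/30.0)² = 0.1223 lux
Total = 2.516 + 46.09 + 0.1223 = 48.73 lux.

48.7 lux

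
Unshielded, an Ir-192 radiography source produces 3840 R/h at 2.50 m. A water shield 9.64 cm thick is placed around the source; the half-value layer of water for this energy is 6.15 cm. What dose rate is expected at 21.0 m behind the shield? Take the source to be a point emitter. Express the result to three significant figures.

Distance alone: 3840 × (2.50/21.0)² = 3840 × 0.01417 = 54.41 R/h.
Shield: 9.64/6.15 = 1.567 half-value layers → attenuation 2^(−1.567) = 0.3375.
Combined: 54.41 × 0.3375 = 18.36 R/h.

18.4 R/h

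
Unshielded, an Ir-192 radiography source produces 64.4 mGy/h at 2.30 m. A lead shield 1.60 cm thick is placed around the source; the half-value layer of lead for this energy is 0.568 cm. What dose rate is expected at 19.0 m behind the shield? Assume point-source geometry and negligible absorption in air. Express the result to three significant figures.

0.134 mGy/h

Distance alone: 64.4 × (2.30/19.0)² = 64.4 × 0.01465 = 0.9435 mGy/h.
Shield: 1.60/0.568 = 2.817 half-value layers → attenuation 2^(−2.817) = 0.1419.
Combined: 0.9435 × 0.1419 = 0.1339 mGy/h.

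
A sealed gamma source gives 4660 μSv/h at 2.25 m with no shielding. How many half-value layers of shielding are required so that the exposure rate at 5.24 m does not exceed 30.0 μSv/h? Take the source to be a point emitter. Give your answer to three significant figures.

At 5.24 m, distance alone gives 4660 × (2.25/5.24)² = 4660 × 0.1844 = 859.3 μSv/h.
Further attenuation needed: 859.3/30.0 = 28.64.
n = log₂(28.64) = 4.840 half-value layers.

4.84 half-value layers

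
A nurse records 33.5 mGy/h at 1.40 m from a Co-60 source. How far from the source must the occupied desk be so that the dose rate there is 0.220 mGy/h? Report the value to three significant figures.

By the inverse-square law, d₂ = d₁·√(I₁/I₂).
I₁/I₂ = 33.5/0.220 = 152.3, so d₂ = 1.40 × √152.3 = 17.28 m.

17.3 m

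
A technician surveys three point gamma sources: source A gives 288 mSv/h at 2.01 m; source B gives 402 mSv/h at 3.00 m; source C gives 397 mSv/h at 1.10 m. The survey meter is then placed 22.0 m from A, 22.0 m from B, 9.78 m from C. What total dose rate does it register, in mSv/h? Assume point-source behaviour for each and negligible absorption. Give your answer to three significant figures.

14.9 mSv/h

By superposition, sum each source's inverse-square contribution:
A: 288 × (2.01/22.0)² = 2.404 mSv/h
B: 402 × (3.00/22.0)² = 7.475 mSv/h
C: 397 × (1.10/9.78)² = 5.022 mSv/h
Total = 2.404 + 7.475 + 5.022 = 14.90 mSv/h.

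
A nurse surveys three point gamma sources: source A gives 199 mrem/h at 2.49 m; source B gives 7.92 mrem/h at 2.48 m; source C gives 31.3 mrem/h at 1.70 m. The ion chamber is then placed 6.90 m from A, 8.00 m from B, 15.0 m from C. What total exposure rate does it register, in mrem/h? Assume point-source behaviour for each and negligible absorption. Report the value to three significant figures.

27.1 mrem/h

Each source contributes Iᵢ·(dᵢ/rᵢ)²; contributions add.
A: 199 × (2.49/6.90)² = 25.92 mrem/h
B: 7.92 × (2.48/8.00)² = 0.7611 mrem/h
C: 31.3 × (1.70/15.0)² = 0.4020 mrem/h
Total = 25.92 + 0.7611 + 0.4020 = 27.08 mrem/h.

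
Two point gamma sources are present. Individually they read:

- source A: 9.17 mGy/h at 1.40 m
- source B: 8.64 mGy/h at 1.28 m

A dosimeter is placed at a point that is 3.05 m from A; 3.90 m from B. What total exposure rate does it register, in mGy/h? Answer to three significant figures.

By superposition, sum each source's inverse-square contribution:
A: 9.17 × (1.40/3.05)² = 1.932 mGy/h
B: 8.64 × (1.28/3.90)² = 0.9307 mGy/h
Total = 1.932 + 0.9307 = 2.863 mGy/h.

2.86 mGy/h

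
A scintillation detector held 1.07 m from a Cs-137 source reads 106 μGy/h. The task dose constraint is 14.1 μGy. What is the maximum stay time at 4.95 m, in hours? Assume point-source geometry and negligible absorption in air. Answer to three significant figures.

2.85 h

Since intensity falls as 1/r², rate at 4.95 m:
(1.07/4.95)² = 0.04673, so 106 × 0.04673 = 4.953 μGy/h.
Stay time = 14.1 μGy ÷ 4.953 μGy/h = 2.847 h.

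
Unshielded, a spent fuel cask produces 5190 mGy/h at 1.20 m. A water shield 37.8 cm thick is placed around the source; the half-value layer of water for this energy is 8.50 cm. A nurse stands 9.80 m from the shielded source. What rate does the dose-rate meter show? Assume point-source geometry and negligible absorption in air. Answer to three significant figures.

Distance alone: 5190 × (1.20/9.80)² = 5190 × 0.01499 = 77.80 mGy/h.
Shield: 37.8/8.50 = 4.447 half-value layers → attenuation 2^(−4.447) = 0.04585.
Combined: 77.80 × 0.04585 = 3.567 mGy/h.

3.57 mGy/h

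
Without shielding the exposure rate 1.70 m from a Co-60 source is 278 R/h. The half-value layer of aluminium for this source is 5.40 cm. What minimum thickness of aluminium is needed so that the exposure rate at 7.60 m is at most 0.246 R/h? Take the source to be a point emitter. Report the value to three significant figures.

At 7.60 m, distance alone gives (1.70/7.60)² = 0.05003, so 278 × 0.05003 = 13.91 R/h.
Further attenuation needed: 13.91/0.246 = 56.54.
n = log₂(56.54) = 5.821 half-value layers.
Thickness = 5.821 × 5.40 cm = 31.43 cm.

31.4 cm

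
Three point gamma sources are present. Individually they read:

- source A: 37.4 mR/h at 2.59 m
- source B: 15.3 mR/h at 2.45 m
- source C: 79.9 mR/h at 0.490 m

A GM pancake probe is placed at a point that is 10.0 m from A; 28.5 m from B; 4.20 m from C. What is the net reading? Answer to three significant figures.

By superposition, sum each source's inverse-square contribution:
A: 37.4 × (2.59/10.0)² = 2.509 mR/h
B: 15.3 × (2.45/28.5)² = 0.1131 mR/h
C: 79.9 × (0.490/4.20)² = 1.088 mR/h
Total = 2.509 + 0.1131 + 1.088 = 3.710 mR/h.

3.71 mR/h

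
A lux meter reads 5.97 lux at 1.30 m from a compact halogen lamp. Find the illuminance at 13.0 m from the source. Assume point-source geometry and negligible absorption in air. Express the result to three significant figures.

Applying the 1/r² law, the rate at 13.0 m is
(1.30/13.0)² = 0.01000, so 5.97 × 0.01000 = 0.05970 lux.

0.0597 lux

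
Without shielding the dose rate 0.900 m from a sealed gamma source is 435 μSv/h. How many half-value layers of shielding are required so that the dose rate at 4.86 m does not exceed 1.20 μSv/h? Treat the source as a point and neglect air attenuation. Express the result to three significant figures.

3.64 half-value layers

At 4.86 m, distance alone gives 435 × (0.900/4.86)² = 435 × 0.03429 = 14.92 μSv/h.
Further attenuation needed: 14.92/1.20 = 12.43.
n = log₂(12.43) = 3.636 half-value layers.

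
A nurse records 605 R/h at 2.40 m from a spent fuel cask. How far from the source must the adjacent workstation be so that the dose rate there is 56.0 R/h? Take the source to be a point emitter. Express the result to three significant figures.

7.89 m

Applying the 1/r² law, d₂ = d₁·√(I₁/I₂).
I₁/I₂ = 605/56.0 = 10.80, so d₂ = 2.40 × √10.80 = 7.887 m.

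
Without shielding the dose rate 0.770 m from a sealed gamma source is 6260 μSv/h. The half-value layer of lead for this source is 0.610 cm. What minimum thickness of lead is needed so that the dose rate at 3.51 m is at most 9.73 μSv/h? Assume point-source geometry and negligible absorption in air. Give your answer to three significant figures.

At 3.51 m, distance alone gives 6260 × (0.770/3.51)² = 6260 × 0.04812 = 301.2 μSv/h.
Further attenuation needed: 301.2/9.73 = 30.96.
n = log₂(30.96) = 4.952 half-value layers.
Thickness = 4.952 × 0.610 cm = 3.021 cm.

3.02 cm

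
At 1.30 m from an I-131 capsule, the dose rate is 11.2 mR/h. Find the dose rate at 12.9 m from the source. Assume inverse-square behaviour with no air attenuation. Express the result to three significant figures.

0.114 mR/h

Using I₁d₁² = I₂d₂², the rate at 12.9 m is
11.2 × (1.30/12.9)² = 11.2 × 0.01016 = 0.1138 mR/h.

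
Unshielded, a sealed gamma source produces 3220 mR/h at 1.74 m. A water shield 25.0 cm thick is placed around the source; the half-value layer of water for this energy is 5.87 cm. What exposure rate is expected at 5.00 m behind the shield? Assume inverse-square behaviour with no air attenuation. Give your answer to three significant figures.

Distance alone: (1.74/5.00)² = 0.1211, so 3220 × 0.1211 = 389.9 mR/h.
Shield: 25.0/5.87 = 4.259 half-value layers → attenuation 2^(−4.259) = 0.05223.
Combined: 389.9 × 0.05223 = 20.36 mR/h.

20.4 mR/h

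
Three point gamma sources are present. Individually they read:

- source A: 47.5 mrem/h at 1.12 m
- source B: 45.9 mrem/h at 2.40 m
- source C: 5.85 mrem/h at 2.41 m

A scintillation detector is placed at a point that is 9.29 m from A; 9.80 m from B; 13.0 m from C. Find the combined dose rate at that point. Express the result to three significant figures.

3.64 mrem/h

By superposition, sum each source's inverse-square contribution:
A: 47.5 × (1.12/9.29)² = 0.6904 mrem/h
B: 45.9 × (2.40/9.80)² = 2.753 mrem/h
C: 5.85 × (2.41/13.0)² = 0.2010 mrem/h
Total = 0.6904 + 2.753 + 0.2010 = 3.644 mrem/h.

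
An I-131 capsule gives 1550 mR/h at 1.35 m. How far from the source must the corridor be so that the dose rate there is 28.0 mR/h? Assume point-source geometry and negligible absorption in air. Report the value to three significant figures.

10.0 m

Applying the 1/r² law, d₂ = d₁·√(I₁/I₂).
I₁/I₂ = 1550/28.0 = 55.36, so d₂ = 1.35 × √55.36 = 10.04 m.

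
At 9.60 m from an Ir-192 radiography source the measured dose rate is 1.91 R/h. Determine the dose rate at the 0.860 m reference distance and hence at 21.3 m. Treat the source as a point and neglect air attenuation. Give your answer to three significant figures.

238 R/h; 0.388 R/h

Intensity scales as (d₁/d₂)², so
At 0.860 m: (9.60/0.860)² = 124.6, so 1.91 × 124.6 = 238.0 R/h
At 21.3 m: 238.0 × (0.860/21.3)² = 238.0 × 0.001630 = 0.3879 R/h.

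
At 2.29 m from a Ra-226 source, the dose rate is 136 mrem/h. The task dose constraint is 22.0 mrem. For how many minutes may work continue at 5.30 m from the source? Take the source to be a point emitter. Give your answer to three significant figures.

By the inverse-square law, rate at 5.30 m:
(2.29/5.30)² = 0.1867, so 136 × 0.1867 = 25.39 mrem/h.
Stay time = 22.0 mrem ÷ 25.39 mrem/h = 0.8665 h = 51.99 min.

52.0 min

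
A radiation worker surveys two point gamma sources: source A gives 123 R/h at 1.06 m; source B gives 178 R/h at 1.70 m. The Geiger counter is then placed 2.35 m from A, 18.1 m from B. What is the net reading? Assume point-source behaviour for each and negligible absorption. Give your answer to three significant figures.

By superposition, sum each source's inverse-square contribution:
A: 123 × (1.06/2.35)² = 25.03 R/h
B: 178 × (1.70/18.1)² = 1.570 R/h
Total = 25.03 + 1.570 = 26.60 R/h.

26.6 R/h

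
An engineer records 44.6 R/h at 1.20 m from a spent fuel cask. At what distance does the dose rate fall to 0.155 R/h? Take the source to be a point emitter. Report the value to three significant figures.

By the inverse-square law, d₂ = d₁·√(I₁/I₂).
I₁/I₂ = 44.6/0.155 = 287.7, so d₂ = 1.20 × √287.7 = 20.35 m.

20.4 m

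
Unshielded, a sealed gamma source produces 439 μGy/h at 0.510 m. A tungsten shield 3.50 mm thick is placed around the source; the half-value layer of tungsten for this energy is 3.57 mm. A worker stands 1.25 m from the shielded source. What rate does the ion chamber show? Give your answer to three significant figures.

37.0 μGy/h

Distance alone: (0.510/1.25)² = 0.1665, so 439 × 0.1665 = 73.09 μGy/h.
Shield: 3.50/3.57 = 0.9804 half-value layers → attenuation 2^(−0.9804) = 0.5068.
Combined: 73.09 × 0.5068 = 37.04 μGy/h.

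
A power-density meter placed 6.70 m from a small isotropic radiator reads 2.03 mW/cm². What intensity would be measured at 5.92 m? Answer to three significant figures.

Intensity scales as (d₁/d₂)², so scaling from 6.70 m to 5.92 m:
2.03 × (6.70/5.92)² = 2.03 × 1.281 = 2.600 mW/cm².

2.60 mW/cm²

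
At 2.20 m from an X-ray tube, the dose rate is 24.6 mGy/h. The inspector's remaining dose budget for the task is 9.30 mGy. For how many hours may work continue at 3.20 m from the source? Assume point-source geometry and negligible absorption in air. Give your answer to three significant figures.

By the inverse-square law, rate at 3.20 m:
24.6 × (2.20/3.20)² = 24.6 × 0.4727 = 11.63 mGy/h.
Stay time = 9.30 mGy ÷ 11.63 mGy/h = 0.7997 h.

0.800 h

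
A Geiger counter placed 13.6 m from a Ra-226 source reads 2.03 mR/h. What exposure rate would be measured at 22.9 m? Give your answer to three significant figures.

Using I₁d₁² = I₂d₂², scaling from 13.6 m to 22.9 m:
2.03 × (13.6/22.9)² = 2.03 × 0.3527 = 0.7160 mR/h.

0.716 mR/h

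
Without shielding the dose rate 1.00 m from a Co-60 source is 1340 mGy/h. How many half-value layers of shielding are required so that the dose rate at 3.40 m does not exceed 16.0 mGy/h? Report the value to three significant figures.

At 3.40 m, distance alone gives 1340 × (1.00/3.40)² = 1340 × 0.08651 = 115.9 mGy/h.
Further attenuation needed: 115.9/16.0 = 7.244.
n = log₂(7.244) = 2.857 half-value layers.

2.86 half-value layers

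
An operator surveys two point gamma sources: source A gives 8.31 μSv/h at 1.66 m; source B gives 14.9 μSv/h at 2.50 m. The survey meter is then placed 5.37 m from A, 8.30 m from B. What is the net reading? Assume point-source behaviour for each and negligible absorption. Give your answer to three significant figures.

2.15 μSv/h

By superposition, sum each source's inverse-square contribution:
A: 8.31 × (1.66/5.37)² = 0.7941 μSv/h
B: 14.9 × (2.50/8.30)² = 1.352 μSv/h
Total = 0.7941 + 1.352 = 2.146 μSv/h.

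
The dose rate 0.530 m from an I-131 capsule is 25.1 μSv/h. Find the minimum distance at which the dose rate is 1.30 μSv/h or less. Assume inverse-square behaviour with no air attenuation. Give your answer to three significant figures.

Applying the 1/r² law, d₂ = d₁·√(I₁/I₂).
I₁/I₂ = 25.1/1.30 = 19.31, so d₂ = 0.530 × √19.31 = 2.329 m.

2.33 m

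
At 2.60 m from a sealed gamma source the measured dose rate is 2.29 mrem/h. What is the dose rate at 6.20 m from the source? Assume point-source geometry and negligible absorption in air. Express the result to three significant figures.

0.403 mrem/h

Using I₁d₁² = I₂d₂², scaling from 2.60 m to 6.20 m:
(2.60/6.20)² = 0.1759, so 2.29 × 0.1759 = 0.4028 mrem/h.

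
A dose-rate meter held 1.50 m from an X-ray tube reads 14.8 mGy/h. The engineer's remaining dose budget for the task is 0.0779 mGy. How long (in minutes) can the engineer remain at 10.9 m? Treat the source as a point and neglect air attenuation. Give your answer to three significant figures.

16.7 min

Since intensity falls as 1/r², rate at 10.9 m:
14.8 × (1.50/10.9)² = 14.8 × 0.01894 = 0.2803 mGy/h.
Stay time = 0.0779 mGy ÷ 0.2803 mGy/h = 0.2779 h = 16.67 min.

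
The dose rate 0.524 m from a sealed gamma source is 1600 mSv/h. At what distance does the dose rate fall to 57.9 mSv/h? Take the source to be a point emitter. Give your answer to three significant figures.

2.75 m

Using I₁d₁² = I₂d₂², d₂ = d₁·√(I₁/I₂).
I₁/I₂ = 1600/57.9 = 27.63, so d₂ = 0.524 × √27.63 = 2.754 m.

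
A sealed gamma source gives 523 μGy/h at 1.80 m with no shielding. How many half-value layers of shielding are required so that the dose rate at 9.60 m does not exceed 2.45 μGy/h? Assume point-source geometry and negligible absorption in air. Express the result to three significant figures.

At 9.60 m, distance alone gives (1.80/9.60)² = 0.03516, so 523 × 0.03516 = 18.39 μGy/h.
Further attenuation needed: 18.39/2.45 = 7.506.
n = log₂(7.506) = 2.908 half-value layers.

2.91 half-value layers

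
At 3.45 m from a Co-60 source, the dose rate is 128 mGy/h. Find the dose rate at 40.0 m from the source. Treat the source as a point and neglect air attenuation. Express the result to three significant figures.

0.952 mGy/h

Using I₁d₁² = I₂d₂², the rate at 40.0 m is
128 × (3.45/40.0)² = 128 × 0.007439 = 0.9522 mGy/h.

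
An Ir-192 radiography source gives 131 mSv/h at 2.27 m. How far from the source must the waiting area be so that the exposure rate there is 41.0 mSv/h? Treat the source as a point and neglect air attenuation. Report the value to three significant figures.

4.06 m

Intensity scales as (d₁/d₂)², so d₂ = d₁·√(I₁/I₂).
I₁/I₂ = 131/41.0 = 3.195, so d₂ = 2.27 × √3.195 = 4.058 m.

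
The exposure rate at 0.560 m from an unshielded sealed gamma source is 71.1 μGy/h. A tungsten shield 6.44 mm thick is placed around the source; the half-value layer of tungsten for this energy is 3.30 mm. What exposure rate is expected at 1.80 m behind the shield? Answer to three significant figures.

Distance alone: 71.1 × (0.560/1.80)² = 71.1 × 0.09679 = 6.882 μGy/h.
Shield: 6.44/3.30 = 1.952 half-value layers → attenuation 2^(−1.952) = 0.2585.
Combined: 6.882 × 0.2585 = 1.779 μGy/h.

1.78 μGy/h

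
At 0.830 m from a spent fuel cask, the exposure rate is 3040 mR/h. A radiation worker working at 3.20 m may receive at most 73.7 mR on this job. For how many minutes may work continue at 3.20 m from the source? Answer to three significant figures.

Since intensity falls as 1/r², rate at 3.20 m:
3040 × (0.830/3.20)² = 3040 × 0.06728 = 204.5 mR/h.
Stay time = 73.7 mR ÷ 204.5 mR/h = 0.3604 h = 21.62 min.

21.6 min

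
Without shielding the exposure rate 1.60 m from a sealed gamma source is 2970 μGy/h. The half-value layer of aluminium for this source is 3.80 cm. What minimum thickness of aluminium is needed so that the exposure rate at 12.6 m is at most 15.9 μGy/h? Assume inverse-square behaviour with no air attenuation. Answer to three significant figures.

At 12.6 m, distance alone gives (1.60/12.6)² = 0.01612, so 2970 × 0.01612 = 47.88 μGy/h.
Further attenuation needed: 47.88/15.9 = 3.011.
n = log₂(3.011) = 1.590 half-value layers.
Thickness = 1.590 × 3.80 cm = 6.042 cm.

6.04 cm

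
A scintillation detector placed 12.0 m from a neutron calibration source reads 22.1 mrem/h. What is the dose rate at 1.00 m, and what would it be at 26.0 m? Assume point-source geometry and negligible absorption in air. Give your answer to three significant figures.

By the inverse-square law,
At 1.00 m: (12.0/1.00)² = 144.0, so 22.1 × 144.0 = 3182 mrem/h
At 26.0 m: 3182 × (1.00/26.0)² = 3182 × 0.001479 = 4.706 mrem/h.

3180 mrem/h; 4.71 mrem/h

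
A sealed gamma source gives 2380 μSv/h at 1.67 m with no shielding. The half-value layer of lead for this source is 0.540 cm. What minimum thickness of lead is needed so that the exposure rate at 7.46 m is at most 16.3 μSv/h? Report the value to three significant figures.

At 7.46 m, distance alone gives 2380 × (1.67/7.46)² = 2380 × 0.05011 = 119.3 μSv/h.
Further attenuation needed: 119.3/16.3 = 7.319.
n = log₂(7.319) = 2.872 half-value layers.
Thickness = 2.872 × 0.540 cm = 1.551 cm.

1.55 cm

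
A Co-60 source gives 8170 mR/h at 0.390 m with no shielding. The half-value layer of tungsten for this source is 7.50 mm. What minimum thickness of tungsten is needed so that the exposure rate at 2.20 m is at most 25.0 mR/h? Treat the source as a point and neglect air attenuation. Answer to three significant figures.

25.2 mm

At 2.20 m, distance alone gives 8170 × (0.390/2.20)² = 8170 × 0.03143 = 256.8 mR/h.
Further attenuation needed: 256.8/25.0 = 10.27.
n = log₂(10.27) = 3.360 half-value layers.
Thickness = 3.360 × 7.50 mm = 25.20 mm.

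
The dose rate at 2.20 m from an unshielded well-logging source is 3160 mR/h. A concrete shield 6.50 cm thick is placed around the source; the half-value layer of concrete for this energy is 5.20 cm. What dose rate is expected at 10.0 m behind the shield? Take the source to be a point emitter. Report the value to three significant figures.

Distance alone: 3160 × (2.20/10.0)² = 3160 × 0.04840 = 152.9 mR/h.
Shield: 6.50/5.20 = 1.250 half-value layers → attenuation 2^(−1.250) = 0.4204.
Combined: 152.9 × 0.4204 = 64.28 mR/h.

64.3 mR/h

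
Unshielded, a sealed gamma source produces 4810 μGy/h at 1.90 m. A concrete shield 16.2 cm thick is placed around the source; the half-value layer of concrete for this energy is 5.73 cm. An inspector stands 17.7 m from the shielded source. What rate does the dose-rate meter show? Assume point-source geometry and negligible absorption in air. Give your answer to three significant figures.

Distance alone: (1.90/17.7)² = 0.01152, so 4810 × 0.01152 = 55.41 μGy/h.
Shield: 16.2/5.73 = 2.827 half-value layers → attenuation 2^(−2.827) = 0.1409.
Combined: 55.41 × 0.1409 = 7.807 μGy/h.

7.81 μGy/h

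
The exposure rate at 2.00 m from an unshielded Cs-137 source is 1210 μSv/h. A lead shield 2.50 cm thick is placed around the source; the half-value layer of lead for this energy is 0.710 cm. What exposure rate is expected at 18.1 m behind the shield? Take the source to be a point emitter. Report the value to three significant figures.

Distance alone: (2.00/18.1)² = 0.01221, so 1210 × 0.01221 = 14.77 μSv/h.
Shield: 2.50/0.710 = 3.521 half-value layers → attenuation 2^(−3.521) = 0.08711.
Combined: 14.77 × 0.08711 = 1.287 μSv/h.

1.29 μSv/h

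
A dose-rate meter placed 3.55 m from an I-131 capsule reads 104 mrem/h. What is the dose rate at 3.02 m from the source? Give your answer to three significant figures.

By the inverse-square law, scaling from 3.55 m to 3.02 m:
(3.55/3.02)² = 1.382, so 104 × 1.382 = 143.7 mrem/h.

144 mrem/h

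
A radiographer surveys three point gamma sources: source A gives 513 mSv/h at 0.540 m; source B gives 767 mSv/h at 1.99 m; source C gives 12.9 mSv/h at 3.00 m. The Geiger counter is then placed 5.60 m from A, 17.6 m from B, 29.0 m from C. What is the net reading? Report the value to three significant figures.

14.7 mSv/h

By superposition, sum each source's inverse-square contribution:
A: 513 × (0.540/5.60)² = 4.770 mSv/h
B: 767 × (1.99/17.6)² = 9.806 mSv/h
C: 12.9 × (3.00/29.0)² = 0.1380 mSv/h
Total = 4.770 + 9.806 + 0.1380 = 14.71 mSv/h.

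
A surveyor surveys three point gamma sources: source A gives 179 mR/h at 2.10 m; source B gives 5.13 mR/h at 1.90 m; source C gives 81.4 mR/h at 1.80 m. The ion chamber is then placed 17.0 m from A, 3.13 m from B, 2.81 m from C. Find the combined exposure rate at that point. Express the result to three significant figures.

Each source contributes Iᵢ·(dᵢ/rᵢ)²; contributions add.
A: 179 × (2.10/17.0)² = 2.731 mR/h
B: 5.13 × (1.90/3.13)² = 1.890 mR/h
C: 81.4 × (1.80/2.81)² = 33.40 mR/h
Total = 2.731 + 1.890 + 33.40 = 38.02 mR/h.

38.0 mR/h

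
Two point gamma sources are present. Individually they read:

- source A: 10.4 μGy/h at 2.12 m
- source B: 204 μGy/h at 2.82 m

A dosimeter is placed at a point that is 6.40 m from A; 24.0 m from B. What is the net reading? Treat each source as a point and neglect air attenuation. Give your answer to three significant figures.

Each source contributes Iᵢ·(dᵢ/rᵢ)²; contributions add.
A: 10.4 × (2.12/6.40)² = 1.141 μGy/h
B: 204 × (2.82/24.0)² = 2.816 μGy/h
Total = 1.141 + 2.816 = 3.957 μGy/h.

3.96 μGy/h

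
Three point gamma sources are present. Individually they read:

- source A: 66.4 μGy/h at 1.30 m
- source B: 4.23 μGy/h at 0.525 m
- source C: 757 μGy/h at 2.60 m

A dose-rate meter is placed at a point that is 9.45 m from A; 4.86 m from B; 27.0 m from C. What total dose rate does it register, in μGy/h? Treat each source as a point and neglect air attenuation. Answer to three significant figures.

By superposition, sum each source's inverse-square contribution:
A: 66.4 × (1.30/9.45)² = 1.257 μGy/h
B: 4.23 × (0.525/4.86)² = 0.04936 μGy/h
C: 757 × (2.60/27.0)² = 7.020 μGy/h
Total = 1.257 + 0.04936 + 7.020 = 8.326 μGy/h.

8.33 μGy/h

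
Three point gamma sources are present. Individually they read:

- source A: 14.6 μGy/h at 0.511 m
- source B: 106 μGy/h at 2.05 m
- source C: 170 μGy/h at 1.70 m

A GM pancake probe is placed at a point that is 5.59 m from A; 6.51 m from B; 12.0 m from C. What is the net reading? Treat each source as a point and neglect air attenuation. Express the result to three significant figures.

14.0 μGy/h

Each source contributes Iᵢ·(dᵢ/rᵢ)²; contributions add.
A: 14.6 × (0.511/5.59)² = 0.1220 μGy/h
B: 106 × (2.05/6.51)² = 10.51 μGy/h
C: 170 × (1.70/12.0)² = 3.412 μGy/h
Total = 0.1220 + 10.51 + 3.412 = 14.04 μGy/h.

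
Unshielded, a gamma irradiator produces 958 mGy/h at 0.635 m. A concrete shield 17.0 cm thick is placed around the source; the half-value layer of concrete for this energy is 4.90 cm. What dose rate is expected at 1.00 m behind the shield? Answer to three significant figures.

Distance alone: 958 × (0.635/1.00)² = 958 × 0.4032 = 386.3 mGy/h.
Shield: 17.0/4.90 = 3.469 half-value layers → attenuation 2^(−3.469) = 0.09031.
Combined: 386.3 × 0.09031 = 34.89 mGy/h.

34.9 mGy/h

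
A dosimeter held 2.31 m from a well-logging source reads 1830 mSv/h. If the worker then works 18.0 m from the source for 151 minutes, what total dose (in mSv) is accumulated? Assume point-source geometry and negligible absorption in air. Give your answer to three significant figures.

75.9 mSv

Since intensity falls as 1/r², rate at 18.0 m:
1830 × (2.31/18.0)² = 1830 × 0.01647 = 30.14 mSv/h.
Dose = rate × time = 30.14 mSv/h × 2.517 h = 75.86 mSv.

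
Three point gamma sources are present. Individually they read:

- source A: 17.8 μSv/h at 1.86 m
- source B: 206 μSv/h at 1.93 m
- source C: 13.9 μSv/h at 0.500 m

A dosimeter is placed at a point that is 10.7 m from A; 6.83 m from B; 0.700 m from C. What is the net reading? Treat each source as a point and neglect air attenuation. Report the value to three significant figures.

24.1 μSv/h

Each source contributes Iᵢ·(dᵢ/rᵢ)²; contributions add.
A: 17.8 × (1.86/10.7)² = 0.5379 μSv/h
B: 206 × (1.93/6.83)² = 16.45 μSv/h
C: 13.9 × (0.500/0.700)² = 7.092 μSv/h
Total = 0.5379 + 16.45 + 7.092 = 24.08 μSv/h.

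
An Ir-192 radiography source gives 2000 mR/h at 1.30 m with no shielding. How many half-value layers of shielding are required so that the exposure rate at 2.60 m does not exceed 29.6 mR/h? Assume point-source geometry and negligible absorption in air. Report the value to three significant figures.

4.08 half-value layers

At 2.60 m, distance alone gives 2000 × (1.30/2.60)² = 2000 × 0.2500 = 500.0 mR/h.
Further attenuation needed: 500.0/29.6 = 16.89.
n = log₂(16.89) = 4.078 half-value layers.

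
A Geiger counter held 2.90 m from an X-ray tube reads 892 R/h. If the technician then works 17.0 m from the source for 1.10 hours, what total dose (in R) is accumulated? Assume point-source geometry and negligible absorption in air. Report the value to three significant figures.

By the inverse-square law, rate at 17.0 m:
(2.90/17.0)² = 0.02910, so 892 × 0.02910 = 25.96 R/h.
Dose = rate × time = 25.96 R/h × 1.100 h = 28.56 R.

28.6 R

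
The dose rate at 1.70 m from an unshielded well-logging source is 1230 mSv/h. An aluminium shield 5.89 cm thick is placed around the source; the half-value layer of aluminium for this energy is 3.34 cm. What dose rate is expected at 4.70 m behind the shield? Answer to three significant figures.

47.4 mSv/h

Distance alone: (1.70/4.70)² = 0.1308, so 1230 × 0.1308 = 160.9 mSv/h.
Shield: 5.89/3.34 = 1.763 half-value layers → attenuation 2^(−1.763) = 0.2946.
Combined: 160.9 × 0.2946 = 47.40 mSv/h.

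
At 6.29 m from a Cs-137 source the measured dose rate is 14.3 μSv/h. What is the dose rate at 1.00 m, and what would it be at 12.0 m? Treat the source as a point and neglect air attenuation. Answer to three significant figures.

Intensity scales as (d₁/d₂)², so
At 1.00 m: (6.29/1.00)² = 39.56, so 14.3 × 39.56 = 565.7 μSv/h
At 12.0 m: 565.7 × (1.00/12.0)² = 565.7 × 0.006944 = 3.928 μSv/h.

566 μSv/h; 3.93 μSv/h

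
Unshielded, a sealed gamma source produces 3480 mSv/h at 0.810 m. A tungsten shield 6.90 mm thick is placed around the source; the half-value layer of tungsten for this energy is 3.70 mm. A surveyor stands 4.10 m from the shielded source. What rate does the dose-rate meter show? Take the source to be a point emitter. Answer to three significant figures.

Distance alone: (0.810/4.10)² = 0.03903, so 3480 × 0.03903 = 135.8 mSv/h.
Shield: 6.90/3.70 = 1.865 half-value layers → attenuation 2^(−1.865) = 0.2745.
Combined: 135.8 × 0.2745 = 37.28 mSv/h.

37.3 mSv/h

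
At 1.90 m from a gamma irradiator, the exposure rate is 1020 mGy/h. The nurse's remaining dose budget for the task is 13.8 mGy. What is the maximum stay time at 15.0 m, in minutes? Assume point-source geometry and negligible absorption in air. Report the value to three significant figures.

Since intensity falls as 1/r², rate at 15.0 m:
1020 × (1.90/15.0)² = 1020 × 0.01604 = 16.36 mGy/h.
Stay time = 13.8 mGy ÷ 16.36 mGy/h = 0.8435 h = 50.61 min.

50.6 min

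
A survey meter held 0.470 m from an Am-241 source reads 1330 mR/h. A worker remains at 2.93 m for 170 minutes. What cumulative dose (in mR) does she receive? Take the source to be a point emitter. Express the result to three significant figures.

97.0 mR

Intensity scales as (d₁/d₂)², so rate at 2.93 m:
1330 × (0.470/2.93)² = 1330 × 0.02573 = 34.22 mR/h.
Dose = rate × time = 34.22 mR/h × 2.833 h = 96.95 mR.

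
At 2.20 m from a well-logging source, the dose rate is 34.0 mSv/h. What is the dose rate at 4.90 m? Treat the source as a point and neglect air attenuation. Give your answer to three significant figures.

By the inverse-square law, the rate at 4.90 m is
34.0 × (2.20/4.90)² = 34.0 × 0.2016 = 6.854 mSv/h.

6.85 mSv/h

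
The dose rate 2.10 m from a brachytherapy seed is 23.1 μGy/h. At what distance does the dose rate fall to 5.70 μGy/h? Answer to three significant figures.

4.23 m

Applying the 1/r² law, d₂ = d₁·√(I₁/I₂).
I₁/I₂ = 23.1/5.70 = 4.053, so d₂ = 2.10 × √4.053 = 4.228 m.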